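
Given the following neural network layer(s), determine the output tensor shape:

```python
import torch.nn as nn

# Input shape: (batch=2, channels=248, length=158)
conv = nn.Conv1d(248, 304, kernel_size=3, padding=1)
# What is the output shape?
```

Input: (2, 248, 158) -> Output: (2, 304, 158)

Answer: (2, 304, 158)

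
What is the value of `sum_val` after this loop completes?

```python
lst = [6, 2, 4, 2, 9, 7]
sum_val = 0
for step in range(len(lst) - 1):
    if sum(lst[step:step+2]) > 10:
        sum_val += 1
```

Count windows with sum > 10
`sum_val` takes the values: 0 → 1 → 2

Answer: 2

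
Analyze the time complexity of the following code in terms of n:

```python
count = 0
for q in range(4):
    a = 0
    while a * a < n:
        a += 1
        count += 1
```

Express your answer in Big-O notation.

Each loop level contributes: 1 × √n. Multiplying the contributions gives O(√n).

Answer: O(√n)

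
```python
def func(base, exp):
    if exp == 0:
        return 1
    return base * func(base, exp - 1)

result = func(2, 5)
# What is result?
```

func(2, 5) = 2 * 2 * 2 * 2 * 2 = 32

Answer: 32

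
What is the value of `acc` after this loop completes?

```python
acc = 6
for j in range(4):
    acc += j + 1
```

Start at 6, add 1 to 4 = 16
`acc` takes the values: 6 → 7 → 9 → 12 → 16

Answer: 16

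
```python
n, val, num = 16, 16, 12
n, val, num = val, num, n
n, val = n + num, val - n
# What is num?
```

Trace:
`n, val, num = 16, 16, 12` → n = 16; val = 16; num = 12
`n, val, num = val, num, n` → n = 16; val = 12; num = 16
`n, val = n + num, val - n` → n = 32; val = -4
So num = 16

Answer: 16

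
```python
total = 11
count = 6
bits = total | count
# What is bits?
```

Trace:
`total = 11` → total = 11
`count = 6` → count = 6
`bits = total | count` → bits = 15
So bits = 15

Answer: 15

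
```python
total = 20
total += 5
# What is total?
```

Trace:
`total = 20` → total = 20
`total += 5` → total = 25
So total = 25

Answer: 25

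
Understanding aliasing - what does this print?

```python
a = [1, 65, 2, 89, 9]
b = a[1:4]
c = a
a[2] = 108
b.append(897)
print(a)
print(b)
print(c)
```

Key concept: slice vs alias.
Step by step:
`a = [1, 65, 2, 89, 9]` → a = [1, 65, 2, 89, 9]
`b = a[1:4]` → b = [65, 2, 89]
`c = a` → c = [1, 65, 2, 89, 9] (same object as a)
`a[2] = 108` → a = [1, 65, 108, 89, 9] (same object as c); c = [1, 65, 108, 89, 9] (same object as a)
`b.append(897)` → b = [65, 2, 89, 897]
`print(a)` → prints [1, 65, 108, 89, 9]
`print(b)` → prints [65, 2, 89, 897]
`print(c)` → prints [1, 65, 108, 89, 9]

Answer:
[1, 65, 108, 89, 9]
[65, 2, 89, 897]
[1, 65, 108, 89, 9]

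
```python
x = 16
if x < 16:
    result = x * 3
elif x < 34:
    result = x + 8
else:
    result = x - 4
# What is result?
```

Trace:
`x = 16` → x = 16
`if x < 16: ...` → x < 16 is False, x < 34 is True → result = 24
So result = 24

Answer: 24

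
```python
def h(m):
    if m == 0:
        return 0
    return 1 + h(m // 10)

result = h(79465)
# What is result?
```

Count of digits of 79465: 5

Answer: 5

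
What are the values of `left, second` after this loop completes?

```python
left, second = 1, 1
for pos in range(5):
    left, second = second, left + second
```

Fibonacci: after 5 iterations
`left, second` takes the values: (1, 1) → (1, 2) → (2, 3) → (3, 5) → (5, 8) → (8, 13)

Answer: 8, 13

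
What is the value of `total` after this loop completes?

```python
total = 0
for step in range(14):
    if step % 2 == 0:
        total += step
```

Sum of even numbers 0 to 13
`total` takes the values: 0 → 2 → 6 → 12 → 20 → 30 → 42

Answer: 42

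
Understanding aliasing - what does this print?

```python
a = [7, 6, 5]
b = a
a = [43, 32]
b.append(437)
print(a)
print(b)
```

Key concept: rebinding vs mutation: a is rebound to a new list, b still points at the original.
Step by step:
`a = [7, 6, 5]` → a = [7, 6, 5]
`b = a` → b = [7, 6, 5] (same object as a)
`a = [43, 32]` → a = [43, 32]
`b.append(437)` → b = [7, 6, 5, 437]
`print(a)` → prints [43, 32]
`print(b)` → prints [7, 6, 5, 437]

Answer:
[43, 32]
[7, 6, 5, 437]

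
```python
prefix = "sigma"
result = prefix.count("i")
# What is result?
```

Trace:
`prefix = "sigma"` → prefix = 'sigma'
`result = prefix.count("i")` → result = 1
So result = 1

Answer: 1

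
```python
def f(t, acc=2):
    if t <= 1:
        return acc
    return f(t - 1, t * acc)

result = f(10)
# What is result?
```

Accumulator trace (n, acc): (10, 2) -> (9, 20) -> (8, 180) -> (7, 1440) -> (6, 10080) -> (5, 60480) -> (4, 302400) -> (3, 1209600) -> (2, 3628800) -> (1, 7257600) -> return 7257600

Answer: 7257600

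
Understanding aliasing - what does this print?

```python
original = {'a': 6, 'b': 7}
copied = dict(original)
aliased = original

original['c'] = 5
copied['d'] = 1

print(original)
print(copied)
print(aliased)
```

Key concept: dict() creates copy, assignment creates alias.
Step by step:
`original = {'a': 6, 'b': 7}` → original = {'a': 6, 'b': 7}
`copied = dict(original)` → copied = {'a': 6, 'b': 7}
`aliased = original` → aliased = {'a': 6, 'b': 7} (same object as original)
`original['c'] = 5` → original = {'a': 6, 'b': 7, 'c': 5} (same object as aliased); aliased = {'a': 6, 'b': 7, 'c': 5} (same object as original)
`copied['d'] = 1` → copied = {'a': 6, 'b': 7, 'd': 1}
`print(original)` → prints {'a': 6, 'b': 7, 'c': 5}
`print(copied)` → prints {'a': 6, 'b': 7, 'd': 1}
`print(aliased)` → prints {'a': 6, 'b': 7, 'c': 5}

Answer:
{'a': 6, 'b': 7, 'c': 5}
{'a': 6, 'b': 7, 'd': 1}
{'a': 6, 'b': 7, 'c': 5}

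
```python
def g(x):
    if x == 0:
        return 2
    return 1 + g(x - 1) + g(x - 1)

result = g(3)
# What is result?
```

g(x) = 1 + 2·g(x-1), g(0)=2. Closed form: (2+1)·2^3 - 1 = 23.

Answer: 23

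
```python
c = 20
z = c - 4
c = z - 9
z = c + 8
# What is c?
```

Trace:
`c = 20` → c = 20
`z = c - 4` → z = 16
`c = z - 9` → c = 7
`z = c + 8` → z = 15
So c = 7

Answer: 7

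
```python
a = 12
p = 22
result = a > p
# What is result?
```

Trace:
`a = 12` → a = 12
`p = 22` → p = 22
`result = a > p` → result = False
So result = False

Answer: False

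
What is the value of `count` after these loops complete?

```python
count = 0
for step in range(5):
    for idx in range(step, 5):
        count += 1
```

Upper triangle: 5 + 4 + ... + 1
`count` takes the values: 0 → 1 → 2 → 3 → 4 → 5 → 6 → 7 → 8 → 9 → 10 → 11 → 12 → 13 → 14 → 15

Answer: 15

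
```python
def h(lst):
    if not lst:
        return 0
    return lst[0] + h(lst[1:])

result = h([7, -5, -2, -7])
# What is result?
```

7 + (-5) + (-2) + (-7) + 0 = -7

Answer: -7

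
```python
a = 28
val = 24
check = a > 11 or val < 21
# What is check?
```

Trace:
`a = 28` → a = 28
`val = 24` → val = 24
`check = a > 11 or val < 21` → check = True
So check = True

Answer: True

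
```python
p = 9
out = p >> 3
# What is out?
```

Trace:
`p = 9` → p = 9
`out = p >> 3` → out = 1
So out = 1

Answer: 1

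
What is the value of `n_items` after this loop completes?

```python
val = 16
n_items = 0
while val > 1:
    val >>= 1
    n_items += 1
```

Count right shifts until 1
`n_items` takes the values: 0 → 1 → 2 → 3 → 4

Answer: 4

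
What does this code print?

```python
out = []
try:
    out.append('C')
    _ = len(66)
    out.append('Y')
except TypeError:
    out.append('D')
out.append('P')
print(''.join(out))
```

Execution trace: 'C' (try body) → 'D' (except TypeError) → 'P' (after the try/except). Output: CDP

Answer: CDP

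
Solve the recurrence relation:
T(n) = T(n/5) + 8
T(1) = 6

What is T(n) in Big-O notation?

Each step divides n by 5 and adds 8. After log_5(n) steps we reach T(1)=6. So T(n) = 8·log_5(n) + 6 = O(log n).

Answer: O(log n)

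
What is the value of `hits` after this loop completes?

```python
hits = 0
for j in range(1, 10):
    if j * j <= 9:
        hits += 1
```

Count numbers where j² ≤ 9
`hits` takes the values: 0 → 1 → 2 → 3

Answer: 3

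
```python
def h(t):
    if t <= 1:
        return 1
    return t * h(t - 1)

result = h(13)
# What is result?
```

h(13) = 13 * 12 * 11 * 10 * 9 * 8 * 7 * 6 * 5 * 4 * 3 * 2 * 1 = 6227020800

Answer: 6227020800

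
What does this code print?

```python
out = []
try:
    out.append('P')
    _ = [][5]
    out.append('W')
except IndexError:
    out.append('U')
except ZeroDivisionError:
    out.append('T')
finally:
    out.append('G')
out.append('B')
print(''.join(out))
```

Execution trace: 'P' (try body) → 'U' (except IndexError) → 'G' (finally) → 'B' (after the try/except). Output: PUGB

Answer: PUGB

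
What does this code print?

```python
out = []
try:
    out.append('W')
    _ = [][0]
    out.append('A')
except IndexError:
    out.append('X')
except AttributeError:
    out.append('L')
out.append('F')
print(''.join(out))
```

Execution trace: 'W' (try body) → 'X' (except IndexError) → 'F' (after the try/except). Output: WXF

Answer: WXF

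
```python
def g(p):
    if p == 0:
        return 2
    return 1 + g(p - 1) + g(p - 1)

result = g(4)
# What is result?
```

g(p) = 1 + 2·g(p-1), g(0)=2. Closed form: (2+1)·2^4 - 1 = 47.

Answer: 47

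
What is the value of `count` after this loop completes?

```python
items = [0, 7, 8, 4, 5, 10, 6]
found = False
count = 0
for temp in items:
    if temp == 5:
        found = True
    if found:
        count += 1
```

Count elements after first 5 in [0, 7, 8, 4, 5, 10, 6]
`count` takes the values: 0 → 1 → 2 → 3

Answer: 3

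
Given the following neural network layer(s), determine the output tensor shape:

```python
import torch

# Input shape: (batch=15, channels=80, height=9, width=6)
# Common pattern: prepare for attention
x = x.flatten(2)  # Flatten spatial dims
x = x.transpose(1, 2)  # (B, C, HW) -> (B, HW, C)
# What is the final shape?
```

Input: (15, 80, 9, 6) -> after flatten(2): (15, 80, 54) -> Output: (15, 54, 80)

Answer: (15, 54, 80)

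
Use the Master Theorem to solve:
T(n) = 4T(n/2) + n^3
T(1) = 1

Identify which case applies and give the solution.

a=4, b=2, f(n)=n^3. log_2(4) = 2. Since c=3 > 2 and the regularity condition holds (4(n/2)^3 = (4/2^3)n^3 with 4/2^3 < 1), Case 3 applies: T(n) = Θ(f(n)) = O(n^3).

Answer: O(n^3) - Case 3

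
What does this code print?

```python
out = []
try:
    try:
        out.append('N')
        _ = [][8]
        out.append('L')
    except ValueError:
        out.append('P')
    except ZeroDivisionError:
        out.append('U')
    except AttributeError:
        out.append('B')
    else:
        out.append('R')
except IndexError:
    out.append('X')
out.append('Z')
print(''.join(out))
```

Execution trace: 'N' (try body) → 'X' (outer except IndexError) → 'Z' (after the try/except). Output: NXZ

Answer: NXZ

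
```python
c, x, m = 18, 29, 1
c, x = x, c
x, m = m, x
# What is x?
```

Trace:
`c, x, m = 18, 29, 1` → c = 18; x = 29; m = 1
`c, x = x, c` → c = 29; x = 18
`x, m = m, x` → x = 1; m = 18
So x = 1

Answer: 1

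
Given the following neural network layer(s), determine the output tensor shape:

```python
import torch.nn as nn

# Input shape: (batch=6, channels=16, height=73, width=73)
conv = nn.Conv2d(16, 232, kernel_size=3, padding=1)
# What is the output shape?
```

Input: (6, 16, 73, 73) -> Output: (6, 232, 73, 73)

Answer: (6, 232, 73, 73)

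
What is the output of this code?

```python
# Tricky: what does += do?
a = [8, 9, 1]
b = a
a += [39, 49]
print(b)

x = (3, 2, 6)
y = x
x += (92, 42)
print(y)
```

Key concept: += behavior differs for mutable vs immutable.
Step by step:
`a = [8, 9, 1]` → a = [8, 9, 1]
`b = a` → b = [8, 9, 1] (same object as a)
`a += [39, 49]` → a = [8, 9, 1, 39, 49] (same object as b); b = [8, 9, 1, 39, 49] (same object as a)
`print(b)` → prints [8, 9, 1, 39, 49]
`x = (3, 2, 6)` → x = (3, 2, 6)
`y = x` → y = (3, 2, 6)
`x += (92, 42)` → x = (3, 2, 6, 92, 42)
`print(y)` → prints (3, 2, 6)

Answer:
[8, 9, 1, 39, 49]
(3, 2, 6)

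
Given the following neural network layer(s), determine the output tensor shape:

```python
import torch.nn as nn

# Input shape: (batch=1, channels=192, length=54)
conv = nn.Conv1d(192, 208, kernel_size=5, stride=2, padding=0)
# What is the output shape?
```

Input: (1, 192, 54) -> Output: (1, 208, 25)

Answer: (1, 208, 25)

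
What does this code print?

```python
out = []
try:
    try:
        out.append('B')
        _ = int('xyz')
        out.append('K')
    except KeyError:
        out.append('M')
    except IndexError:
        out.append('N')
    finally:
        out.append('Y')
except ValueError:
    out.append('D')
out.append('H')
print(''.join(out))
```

Execution trace: 'B' (try body) → 'Y' (finally) → 'D' (outer except ValueError) → 'H' (after the try/except). Output: BYDH

Answer: BYDH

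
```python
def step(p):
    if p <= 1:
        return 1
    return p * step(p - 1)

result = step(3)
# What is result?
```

step(3) = 3 * 2 * 1 = 6

Answer: 6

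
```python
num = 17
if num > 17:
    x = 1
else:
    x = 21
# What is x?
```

Trace:
`num = 17` → num = 17
`if num > 17: ...` → num > 17 is False, take else branch → x = 21
So x = 21

Answer: 21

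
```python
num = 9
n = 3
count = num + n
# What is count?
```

Trace:
`num = 9` → num = 9
`n = 3` → n = 3
`count = num + n` → count = 12
So count = 12

Answer: 12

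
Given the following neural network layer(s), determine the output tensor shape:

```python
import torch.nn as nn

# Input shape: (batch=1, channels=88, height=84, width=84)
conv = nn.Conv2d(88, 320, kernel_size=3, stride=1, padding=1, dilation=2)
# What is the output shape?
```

Input: (1, 88, 84, 84) -> Output: (1, 320, 82, 82)

Answer: (1, 320, 82, 82)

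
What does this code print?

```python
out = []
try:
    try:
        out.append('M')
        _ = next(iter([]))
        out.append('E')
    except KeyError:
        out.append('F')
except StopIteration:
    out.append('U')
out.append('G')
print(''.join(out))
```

Execution trace: 'M' (try body) → 'U' (outer except StopIteration) → 'G' (after the try/except). Output: MUG

Answer: MUG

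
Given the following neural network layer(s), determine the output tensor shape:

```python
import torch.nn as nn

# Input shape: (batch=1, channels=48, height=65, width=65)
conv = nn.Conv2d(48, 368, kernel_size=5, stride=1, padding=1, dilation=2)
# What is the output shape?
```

Input: (1, 48, 65, 65) -> Output: (1, 368, 59, 59)

Answer: (1, 368, 59, 59)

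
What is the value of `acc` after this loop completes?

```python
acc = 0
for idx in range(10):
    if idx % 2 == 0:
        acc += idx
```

Sum of even numbers 0 to 9
`acc` takes the values: 0 → 2 → 6 → 12 → 20

Answer: 20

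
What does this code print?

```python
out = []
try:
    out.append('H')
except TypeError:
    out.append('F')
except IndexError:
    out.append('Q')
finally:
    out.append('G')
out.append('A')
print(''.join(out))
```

Execution trace: 'H' (try body, no exception) → 'G' (finally) → 'A' (after the try/except). Output: HGA

Answer: HGA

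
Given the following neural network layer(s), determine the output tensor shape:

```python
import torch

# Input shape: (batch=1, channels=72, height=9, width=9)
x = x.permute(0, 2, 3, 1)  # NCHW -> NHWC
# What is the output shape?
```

Input: (1, 72, 9, 9) -> Output: (1, 9, 9, 72)

Answer: (1, 9, 9, 72)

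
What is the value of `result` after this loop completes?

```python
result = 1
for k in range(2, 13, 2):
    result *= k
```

Product of even numbers 2 to 12
`result` takes the values: 1 → 2 → 8 → 48 → 384 → 3840 → 46080

Answer: 46080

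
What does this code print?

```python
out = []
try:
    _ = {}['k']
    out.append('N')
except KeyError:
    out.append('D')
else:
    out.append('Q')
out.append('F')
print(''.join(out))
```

Execution trace: 'D' (except KeyError) → 'F' (after the try/except). Output: DF

Answer: DF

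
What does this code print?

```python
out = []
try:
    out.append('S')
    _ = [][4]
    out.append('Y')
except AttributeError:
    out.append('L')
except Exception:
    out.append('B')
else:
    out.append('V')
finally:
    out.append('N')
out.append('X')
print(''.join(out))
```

Execution trace: 'S' (try body) → 'B' (except Exception) → 'N' (finally) → 'X' (after the try/except). Output: SBNX

Answer: SBNX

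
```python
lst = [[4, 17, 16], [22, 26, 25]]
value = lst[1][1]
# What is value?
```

Trace:
`lst = [[4, 17, 16], [22, 26, 25]]` → lst = [[4, 17, 16], [22, 26, 25]]
`value = lst[1][1]` → value = 26
So value = 26

Answer: 26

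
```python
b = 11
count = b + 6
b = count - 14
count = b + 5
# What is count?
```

Trace:
`b = 11` → b = 11
`count = b + 6` → count = 17
`b = count - 14` → b = 3
`count = b + 5` → count = 8
So count = 8

Answer: 8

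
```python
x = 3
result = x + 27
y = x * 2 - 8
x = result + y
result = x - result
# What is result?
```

Trace:
`x = 3` → x = 3
`result = x + 27` → result = 30
`y = x * 2 - 8` → y = -2
`x = result + y` → x = 28
`result = x - result` → result = -2
So result = -2

Answer: -2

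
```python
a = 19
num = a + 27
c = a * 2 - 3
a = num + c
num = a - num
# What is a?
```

Trace:
`a = 19` → a = 19
`num = a + 27` → num = 46
`c = a * 2 - 3` → c = 35
`a = num + c` → a = 81
`num = a - num` → num = 35
So a = 81

Answer: 81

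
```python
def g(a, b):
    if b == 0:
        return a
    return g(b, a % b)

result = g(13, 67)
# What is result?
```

g(13, 67) -> g(67, 13) -> g(13, 2) -> g(2, 1) -> g(1, 0) -> 1

Answer: 1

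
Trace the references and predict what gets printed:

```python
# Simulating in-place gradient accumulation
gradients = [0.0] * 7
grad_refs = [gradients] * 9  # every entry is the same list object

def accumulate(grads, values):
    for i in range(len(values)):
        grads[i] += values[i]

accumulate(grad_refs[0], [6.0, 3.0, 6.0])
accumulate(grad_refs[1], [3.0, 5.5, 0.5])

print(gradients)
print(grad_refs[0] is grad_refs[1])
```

Key concept: gradient accumulation aliasing.
Step by step:
`gradients = [0.0] * 7` → gradients = [0.0, 0.0, 0.0, 0.0, 0.0, 0.0, 0.0]
`grad_refs = [gradients] * 9` → grad_refs = [[0.0, 0.0, 0.0, 0.0, 0.0, 0.0, 0.0], [0.0, 0.0, 0.0, 0.0, 0.0, 0.0, 0.0], [0.0, 0.0, 0.0, 0.0, 0.0, 0.0, 0.0], [0.0, 0.0, 0.0, 0.0, 0.0, 0.0, 0.0], [0.0, 0.0, 0.0, 0.0, 0.0, 0.0, 0.0], [0.0, 0.0, 0.0, 0.0, 0.0, 0.0, 0.0], [0.0, 0.0, 0.0, 0.0, 0.0, 0.0, 0.0], [0.0, 0.0, 0.0, 0.0, 0.0, 0.0, 0.0], [0.0, 0.0, 0.0, 0.0, 0.0, 0.0, 0.0]]
`accumulate(grad_refs[0], [6.0, 3.0, 6.0])` → gradients = [6.0, 3.0, 6.0, 0.0, 0.0, 0.0, 0.0]; grad_refs = [[6.0, 3.0, 6.0, 0.0, 0.0, 0.0, 0.0], [6.0, 3.0, 6.0, 0.0, 0.0, 0.0, 0.0], [6.0, 3.0, 6.0, 0.0, 0.0, 0.0, 0.0], [6.0, 3.0, 6.0, 0.0, 0.0, 0.0, 0.0], [6.0, 3.0, 6.0, 0.0, 0.0, 0.0, 0.0], [6.0, 3.0, 6.0, 0.0, 0.0, 0.0, 0.0], [6.0, 3.0, 6.0, 0.0, 0.0, 0.0, 0.0], [6.0, 3.0, 6.0, 0.0, 0.0, 0.0, 0.0], [6.0, 3.0, 6.0, 0.0, 0.0, 0.0, 0.0]]
`accumulate(grad_refs[1], [3.0, 5.5, 0.5])` → gradients = [9.0, 8.5, 6.5, 0.0, 0.0, 0.0, 0.0]; grad_refs = [[9.0, 8.5, 6.5, 0.0, 0.0, 0.0, 0.0], [9.0, 8.5, 6.5, 0.0, 0.0, 0.0, 0.0], [9.0, 8.5, 6.5, 0.0, 0.0, 0.0, 0.0], [9.0, 8.5, 6.5, 0.0, 0.0, 0.0, 0.0], [9.0, 8.5, 6.5, 0.0, 0.0, 0.0, 0.0], [9.0, 8.5, 6.5, 0.0, 0.0, 0.0, 0.0], [9.0, 8.5, 6.5, 0.0, 0.0, 0.0, 0.0], [9.0, 8.5, 6.5, 0.0, 0.0, 0.0, 0.0], [9.0, 8.5, 6.5, 0.0, 0.0, 0.0, 0.0]]
`print(gradients)` → prints [9.0, 8.5, 6.5, 0.0, 0.0, 0.0, 0.0]
`print(grad_refs[0] is grad_refs[1])` → prints True

Answer:
[9.0, 8.5, 6.5, 0.0, 0.0, 0.0, 0.0]
True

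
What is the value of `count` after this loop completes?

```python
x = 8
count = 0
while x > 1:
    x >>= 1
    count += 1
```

Count right shifts until 1
`count` takes the values: 0 → 1 → 2 → 3

Answer: 3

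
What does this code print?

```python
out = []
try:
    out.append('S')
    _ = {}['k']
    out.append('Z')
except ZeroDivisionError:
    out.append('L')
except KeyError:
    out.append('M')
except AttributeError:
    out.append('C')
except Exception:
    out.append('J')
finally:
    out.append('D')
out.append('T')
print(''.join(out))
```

Execution trace: 'S' (try body) → 'M' (except KeyError) → 'D' (finally) → 'T' (after the try/except). Output: SMDT

Answer: SMDT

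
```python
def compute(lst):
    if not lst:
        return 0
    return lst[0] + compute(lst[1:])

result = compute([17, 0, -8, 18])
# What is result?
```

17 + 0 + (-8) + 18 + 0 = 27

Answer: 27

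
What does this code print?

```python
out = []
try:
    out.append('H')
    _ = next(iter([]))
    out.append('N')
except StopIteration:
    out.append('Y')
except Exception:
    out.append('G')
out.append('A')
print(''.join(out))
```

Execution trace: 'H' (try body) → 'Y' (except StopIteration) → 'A' (after the try/except). Output: HYA

Answer: HYA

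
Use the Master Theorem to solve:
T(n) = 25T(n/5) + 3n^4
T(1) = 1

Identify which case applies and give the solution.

a=25, b=5, f(n)=3n^4. log_5(25) = 2. Since c=4 > 2 and the regularity condition holds (25(n/5)^4 = (25/5^4)n^4 with 25/5^4 < 1), Case 3 applies: T(n) = Θ(f(n)) = O(n^4).

Answer: O(n^4) - Case 3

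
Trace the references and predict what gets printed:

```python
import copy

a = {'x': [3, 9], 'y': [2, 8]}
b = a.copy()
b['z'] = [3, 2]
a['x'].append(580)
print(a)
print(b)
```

Key concept: shallow copy of dict with mutable values.
Step by step:
`a = {'x': [3, 9], 'y': [2, 8]}` → a = {'x': [3, 9], 'y': [2, 8]}
`b = a.copy()` → b = {'x': [3, 9], 'y': [2, 8]}
`b['z'] = [3, 2]` → b = {'x': [3, 9], 'y': [2, 8], 'z': [3, 2]}
`a['x'].append(580)` → a = {'x': [3, 9, 580], 'y': [2, 8]}; b = {'x': [3, 9, 580], 'y': [2, 8], 'z': [3, 2]}
`print(a)` → prints {'x': [3, 9, 580], 'y': [2, 8]}
`print(b)` → prints {'x': [3, 9, 580], 'y': [2, 8], 'z': [3, 2]}

Answer:
{'x': [3, 9, 580], 'y': [2, 8]}
{'x': [3, 9, 580], 'y': [2, 8], 'z': [3, 2]}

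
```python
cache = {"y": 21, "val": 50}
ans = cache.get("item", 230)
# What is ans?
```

Trace:
`cache = {"y": 21, "val": 50}` → cache = {'y': 21, 'val': 50}
`ans = cache.get("item", 230)` → ans = 230
So ans = 230

Answer: 230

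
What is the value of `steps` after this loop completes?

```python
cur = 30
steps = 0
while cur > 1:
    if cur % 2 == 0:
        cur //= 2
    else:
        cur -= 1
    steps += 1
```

Steps to reduce 30 to 1
`steps` takes the values: 0 → 1 → 2 → 3 → 4 → 5 → 6 → 7

Answer: 7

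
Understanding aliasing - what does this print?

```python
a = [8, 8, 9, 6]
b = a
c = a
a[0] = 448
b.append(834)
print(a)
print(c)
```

Key concept: multiple aliases.
Step by step:
`a = [8, 8, 9, 6]` → a = [8, 8, 9, 6]
`b = a` → b = [8, 8, 9, 6] (same object as a)
`c = a` → c = [8, 8, 9, 6] (same object as a, b)
`a[0] = 448` → a = [448, 8, 9, 6] (same object as b, c); b = [448, 8, 9, 6] (same object as a, c); c = [448, 8, 9, 6] (same object as a, b)
`b.append(834)` → a = [448, 8, 9, 6, 834] (same object as b, c); b = [448, 8, 9, 6, 834] (same object as a, c); c = [448, 8, 9, 6, 834] (same object as a, b)
`print(a)` → prints [448, 8, 9, 6, 834]
`print(c)` → prints [448, 8, 9, 6, 834]

Answer:
[448, 8, 9, 6, 834]
[448, 8, 9, 6, 834]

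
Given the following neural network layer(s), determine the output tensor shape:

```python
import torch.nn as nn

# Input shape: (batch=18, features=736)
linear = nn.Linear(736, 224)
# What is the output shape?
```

Input: (18, 736) -> Output: (18, 224)

Answer: (18, 224)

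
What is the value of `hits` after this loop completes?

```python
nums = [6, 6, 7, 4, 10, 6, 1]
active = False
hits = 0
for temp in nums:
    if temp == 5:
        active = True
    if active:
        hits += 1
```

Count elements after first 5 in [6, 6, 7, 4, 10, 6, 1]
`hits` takes the values: 0

Answer: 0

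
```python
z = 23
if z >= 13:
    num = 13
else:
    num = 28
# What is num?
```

Trace:
`z = 23` → z = 23
`if z >= 13: ...` → z >= 13 is True → num = 13
So num = 13

Answer: 13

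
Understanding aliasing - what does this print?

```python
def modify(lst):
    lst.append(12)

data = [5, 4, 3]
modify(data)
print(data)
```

Key concept: function modifies passed list.
Step by step:
`data = [5, 4, 3]` → data = [5, 4, 3]
`modify(data)` → data = [5, 4, 3, 12]
`print(data)` → prints [5, 4, 3, 12]

Answer: [5, 4, 3, 12]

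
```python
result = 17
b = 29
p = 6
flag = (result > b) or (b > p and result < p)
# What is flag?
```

Trace:
`result = 17` → result = 17
`b = 29` → b = 29
`p = 6` → p = 6
`flag = (result > b) or (b > p and result < p)` → flag = False
So flag = False

Answer: False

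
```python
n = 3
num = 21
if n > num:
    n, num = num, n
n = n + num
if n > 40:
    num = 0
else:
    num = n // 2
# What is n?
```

Trace:
`n = 3` → n = 3
`num = 21` → num = 21
`if n > num: ...` → n > num is False → no variable changes
`n = n + num` → n = 24
`if n > 40: ...` → n > 40 is False, take else branch → num = 12
So n = 24

Answer: 24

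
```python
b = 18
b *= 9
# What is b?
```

Trace:
`b = 18` → b = 18
`b *= 9` → b = 162
So b = 162

Answer: 162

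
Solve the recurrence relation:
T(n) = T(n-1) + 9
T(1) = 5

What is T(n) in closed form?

Unrolling: T(n) = T(1) + 9·(n-1) = 5 + 9(n-1) = 9n - 4.

Answer: T(n) = 9n - 4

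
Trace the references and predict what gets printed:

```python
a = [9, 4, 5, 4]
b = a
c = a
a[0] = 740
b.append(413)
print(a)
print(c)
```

Key concept: multiple aliases.
Step by step:
`a = [9, 4, 5, 4]` → a = [9, 4, 5, 4]
`b = a` → b = [9, 4, 5, 4] (same object as a)
`c = a` → c = [9, 4, 5, 4] (same object as a, b)
`a[0] = 740` → a = [740, 4, 5, 4] (same object as b, c); b = [740, 4, 5, 4] (same object as a, c); c = [740, 4, 5, 4] (same object as a, b)
`b.append(413)` → a = [740, 4, 5, 4, 413] (same object as b, c); b = [740, 4, 5, 4, 413] (same object as a, c); c = [740, 4, 5, 4, 413] (same object as a, b)
`print(a)` → prints [740, 4, 5, 4, 413]
`print(c)` → prints [740, 4, 5, 4, 413]

Answer:
[740, 4, 5, 4, 413]
[740, 4, 5, 4, 413]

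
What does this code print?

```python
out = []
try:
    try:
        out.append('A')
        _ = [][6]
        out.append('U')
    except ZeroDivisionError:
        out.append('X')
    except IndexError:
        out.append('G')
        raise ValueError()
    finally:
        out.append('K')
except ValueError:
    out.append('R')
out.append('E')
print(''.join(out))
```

Execution trace: 'A' (inner try body) → 'G' (inner except IndexError) → 'K' (inner finally) → 'R' (outer except ValueError) → 'E' (after the try/except). Output: AGKRE

Answer: AGKRE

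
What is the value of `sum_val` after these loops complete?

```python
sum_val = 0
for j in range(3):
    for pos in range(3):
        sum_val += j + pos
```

Sum of all j+pos for j,pos in 3x3
`sum_val` takes the values: 0 → 1 → 3 → 4 → 6 → 9 → 11 → 14 → 18

Answer: 18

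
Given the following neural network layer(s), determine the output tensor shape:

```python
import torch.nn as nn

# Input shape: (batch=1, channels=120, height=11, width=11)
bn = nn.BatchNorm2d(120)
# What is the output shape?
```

Input: (1, 120, 11, 11) -> Output: (1, 120, 11, 11)

Answer: (1, 120, 11, 11)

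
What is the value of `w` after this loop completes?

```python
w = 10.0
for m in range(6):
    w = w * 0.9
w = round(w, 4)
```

Exponential decay: 10.0 * 0.9^6
`w` takes the values: 10.0 → 9.0 → 8.1 → 7.29 → 6.561 → 5.9049 → 5.31441 → 5.3144

Answer: 5.3144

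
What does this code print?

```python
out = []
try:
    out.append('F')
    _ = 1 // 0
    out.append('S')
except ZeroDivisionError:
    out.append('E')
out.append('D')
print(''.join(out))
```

Execution trace: 'F' (try body) → 'E' (except ZeroDivisionError) → 'D' (after the try/except). Output: FED

Answer: FED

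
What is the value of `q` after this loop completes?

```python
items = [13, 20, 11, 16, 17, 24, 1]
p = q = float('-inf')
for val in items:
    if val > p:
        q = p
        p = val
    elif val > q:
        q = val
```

Second largest (with repeats) in [13, 20, 11, 16, 17, 24, 1]
`q` takes the values: -inf → 13 → 16 → 17 → 20

Answer: 20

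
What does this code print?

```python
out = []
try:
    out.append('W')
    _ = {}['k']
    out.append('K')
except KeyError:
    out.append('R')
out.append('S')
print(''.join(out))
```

Execution trace: 'W' (try body) → 'R' (except KeyError) → 'S' (after the try/except). Output: WRS

Answer: WRS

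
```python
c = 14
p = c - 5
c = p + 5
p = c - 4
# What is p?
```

Trace:
`c = 14` → c = 14
`p = c - 5` → p = 9
`c = p + 5` → c = 14
`p = c - 4` → p = 10
So p = 10

Answer: 10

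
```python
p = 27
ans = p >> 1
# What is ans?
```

Trace:
`p = 27` → p = 27
`ans = p >> 1` → ans = 13
So ans = 13

Answer: 13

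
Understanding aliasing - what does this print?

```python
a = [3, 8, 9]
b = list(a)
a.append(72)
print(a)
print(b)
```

Key concept: list() constructor creates copy.
Step by step:
`a = [3, 8, 9]` → a = [3, 8, 9]
`b = list(a)` → b = [3, 8, 9]
`a.append(72)` → a = [3, 8, 9, 72]
`print(a)` → prints [3, 8, 9, 72]
`print(b)` → prints [3, 8, 9]

Answer:
[3, 8, 9, 72]
[3, 8, 9]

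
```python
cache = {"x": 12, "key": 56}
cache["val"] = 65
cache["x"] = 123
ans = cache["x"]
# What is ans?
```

Trace:
`cache = {"x": 12, "key": 56}` → cache = {'x': 12, 'key': 56}
`cache["val"] = 65` → cache = {'x': 12, 'key': 56, 'val': 65}
`cache["x"] = 123` → cache = {'x': 123, 'key': 56, 'val': 65}
`ans = cache["x"]` → ans = 123
So ans = 123

Answer: 123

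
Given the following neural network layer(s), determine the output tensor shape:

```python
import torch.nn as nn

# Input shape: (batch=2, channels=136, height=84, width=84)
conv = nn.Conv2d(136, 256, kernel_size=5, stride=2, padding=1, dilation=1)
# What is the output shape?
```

Input: (2, 136, 84, 84) -> Output: (2, 256, 41, 41)

Answer: (2, 256, 41, 41)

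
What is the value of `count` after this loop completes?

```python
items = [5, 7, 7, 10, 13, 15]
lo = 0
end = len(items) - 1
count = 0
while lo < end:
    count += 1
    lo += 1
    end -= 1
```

Iterations until pointers meet (list length 6)
`count` takes the values: 0 → 1 → 2 → 3

Answer: 3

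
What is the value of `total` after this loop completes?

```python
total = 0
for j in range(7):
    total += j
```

Sum of 0 to 6 = 21
`total` takes the values: 0 → 1 → 3 → 6 → 10 → 15 → 21

Answer: 21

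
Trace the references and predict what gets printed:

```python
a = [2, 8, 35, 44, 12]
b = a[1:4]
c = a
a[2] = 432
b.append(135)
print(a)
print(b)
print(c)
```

Key concept: slice vs alias.
Step by step:
`a = [2, 8, 35, 44, 12]` → a = [2, 8, 35, 44, 12]
`b = a[1:4]` → b = [8, 35, 44]
`c = a` → c = [2, 8, 35, 44, 12] (same object as a)
`a[2] = 432` → a = [2, 8, 432, 44, 12] (same object as c); c = [2, 8, 432, 44, 12] (same object as a)
`b.append(135)` → b = [8, 35, 44, 135]
`print(a)` → prints [2, 8, 432, 44, 12]
`print(b)` → prints [8, 35, 44, 135]
`print(c)` → prints [2, 8, 432, 44, 12]

Answer:
[2, 8, 432, 44, 12]
[8, 35, 44, 135]
[2, 8, 432, 44, 12]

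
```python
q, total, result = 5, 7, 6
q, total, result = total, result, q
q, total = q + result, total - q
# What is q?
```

Trace:
`q, total, result = 5, 7, 6` → q = 5; total = 7; result = 6
`q, total, result = total, result, q` → q = 7; total = 6; result = 5
`q, total = q + result, total - q` → q = 12; total = -1
So q = 12

Answer: 12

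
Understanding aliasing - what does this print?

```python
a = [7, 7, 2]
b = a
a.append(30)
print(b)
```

Key concept: basic list aliasing.
Step by step:
`a = [7, 7, 2]` → a = [7, 7, 2]
`b = a` → b = [7, 7, 2] (same object as a)
`a.append(30)` → a = [7, 7, 2, 30] (same object as b); b = [7, 7, 2, 30] (same object as a)
`print(b)` → prints [7, 7, 2, 30]

Answer: [7, 7, 2, 30]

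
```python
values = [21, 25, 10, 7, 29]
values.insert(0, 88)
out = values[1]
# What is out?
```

Trace:
`values = [21, 25, 10, 7, 29]` → values = [21, 25, 10, 7, 29]
`values.insert(0, 88)` → values = [88, 21, 25, 10, 7, 29]
`out = values[1]` → out = 21
So out = 21

Answer: 21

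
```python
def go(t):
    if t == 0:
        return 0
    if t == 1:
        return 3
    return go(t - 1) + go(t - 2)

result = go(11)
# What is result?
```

Build up from base cases: go(0)=0, go(1)=3, go(2)=3, go(3)=6, go(4)=9, go(5)=15, go(6)=24, ..., go(11)=267

Answer: 267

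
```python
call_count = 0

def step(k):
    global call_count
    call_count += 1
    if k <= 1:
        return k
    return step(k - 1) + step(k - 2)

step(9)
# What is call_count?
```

Calls(k) = 1 + Calls(k-1) + Calls(k-2); Calls(0)=Calls(1)=1. For k=9 this gives 109.

Answer: 109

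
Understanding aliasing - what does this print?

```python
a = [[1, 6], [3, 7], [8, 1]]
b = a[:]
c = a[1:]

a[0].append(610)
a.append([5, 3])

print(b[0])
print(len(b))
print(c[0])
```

Key concept: slice with nested mutation.
Step by step:
`a = [[1, 6], [3, 7], [8, 1]]` → a = [[1, 6], [3, 7], [8, 1]]
`b = a[:]` → b = [[1, 6], [3, 7], [8, 1]]
`c = a[1:]` → c = [[3, 7], [8, 1]]
`a[0].append(610)` → a = [[1, 6, 610], [3, 7], [8, 1]]; b = [[1, 6, 610], [3, 7], [8, 1]]
`a.append([5, 3])` → a = [[1, 6, 610], [3, 7], [8, 1], [5, 3]]
`print(b[0])` → prints [1, 6, 610]
`print(len(b))` → prints 3
`print(c[0])` → prints [3, 7]

Answer:
[1, 6, 610]
3
[3, 7]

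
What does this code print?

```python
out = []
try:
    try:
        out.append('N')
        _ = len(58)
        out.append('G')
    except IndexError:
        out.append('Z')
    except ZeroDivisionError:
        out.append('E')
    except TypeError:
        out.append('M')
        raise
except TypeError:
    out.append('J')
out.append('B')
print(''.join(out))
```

Execution trace: 'N' (inner try body) → 'M' (inner except TypeError) → 'J' (outer except TypeError) → 'B' (after the try/except). Output: NMJB

Answer: NMJB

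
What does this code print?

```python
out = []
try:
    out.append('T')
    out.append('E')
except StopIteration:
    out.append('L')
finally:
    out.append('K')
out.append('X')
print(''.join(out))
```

Execution trace: 'T' (try body) → 'E' (try body, no exception) → 'K' (finally) → 'X' (after the try/except). Output: TEKX

Answer: TEKX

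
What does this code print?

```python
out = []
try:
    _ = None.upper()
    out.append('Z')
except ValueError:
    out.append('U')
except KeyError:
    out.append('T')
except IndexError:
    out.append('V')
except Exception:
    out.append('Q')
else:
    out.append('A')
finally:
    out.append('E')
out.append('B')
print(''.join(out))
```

Execution trace: 'Q' (except Exception) → 'E' (finally) → 'B' (after the try/except). Output: QEB

Answer: QEB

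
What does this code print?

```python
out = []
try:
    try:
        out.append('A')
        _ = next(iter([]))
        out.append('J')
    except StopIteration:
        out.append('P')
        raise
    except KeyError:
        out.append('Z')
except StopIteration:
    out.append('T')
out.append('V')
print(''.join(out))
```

Execution trace: 'A' (try body) → 'P' (except StopIteration) → 'T' (outer except StopIteration) → 'V' (after the try/except). Output: APTV

Answer: APTV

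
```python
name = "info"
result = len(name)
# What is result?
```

Trace:
`name = "info"` → name = 'info'
`result = len(name)` → result = 4
So result = 4

Answer: 4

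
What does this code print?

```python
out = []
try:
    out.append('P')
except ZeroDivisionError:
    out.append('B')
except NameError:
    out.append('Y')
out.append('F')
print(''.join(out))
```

Execution trace: 'P' (try body, no exception) → 'F' (after the try/except). Output: PF

Answer: PF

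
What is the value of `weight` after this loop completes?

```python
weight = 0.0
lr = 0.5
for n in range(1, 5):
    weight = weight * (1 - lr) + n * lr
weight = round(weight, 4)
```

Moving average with lr=0.5
`weight` takes the values: 0.0 → 0.5 → 1.25 → 2.125 → 3.0625

Answer: 3.0625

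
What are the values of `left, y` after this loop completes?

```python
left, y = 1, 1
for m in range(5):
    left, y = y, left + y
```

Fibonacci: after 5 iterations
`left, y` takes the values: (1, 1) → (1, 2) → (2, 3) → (3, 5) → (5, 8) → (8, 13)

Answer: 8, 13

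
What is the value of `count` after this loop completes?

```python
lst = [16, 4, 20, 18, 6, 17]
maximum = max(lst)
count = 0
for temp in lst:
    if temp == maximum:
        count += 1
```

Count of max value 20 in [16, 4, 20, 18, 6, 17]
`count` takes the values: 0 → 1

Answer: 1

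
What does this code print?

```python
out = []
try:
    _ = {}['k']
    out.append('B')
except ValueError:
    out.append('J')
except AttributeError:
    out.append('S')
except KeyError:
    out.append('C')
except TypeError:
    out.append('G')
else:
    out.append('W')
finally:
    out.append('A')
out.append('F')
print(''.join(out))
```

Execution trace: 'C' (except KeyError) → 'A' (finally) → 'F' (after the try/except). Output: CAF

Answer: CAF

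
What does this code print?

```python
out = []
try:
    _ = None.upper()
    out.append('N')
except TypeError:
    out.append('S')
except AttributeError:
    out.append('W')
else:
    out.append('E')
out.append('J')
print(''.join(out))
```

Execution trace: 'W' (except AttributeError) → 'J' (after the try/except). Output: WJ

Answer: WJ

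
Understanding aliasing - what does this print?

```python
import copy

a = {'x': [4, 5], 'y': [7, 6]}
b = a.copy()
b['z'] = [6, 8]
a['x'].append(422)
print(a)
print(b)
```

Key concept: shallow copy of dict with mutable values.
Step by step:
`a = {'x': [4, 5], 'y': [7, 6]}` → a = {'x': [4, 5], 'y': [7, 6]}
`b = a.copy()` → b = {'x': [4, 5], 'y': [7, 6]}
`b['z'] = [6, 8]` → b = {'x': [4, 5], 'y': [7, 6], 'z': [6, 8]}
`a['x'].append(422)` → a = {'x': [4, 5, 422], 'y': [7, 6]}; b = {'x': [4, 5, 422], 'y': [7, 6], 'z': [6, 8]}
`print(a)` → prints {'x': [4, 5, 422], 'y': [7, 6]}
`print(b)` → prints {'x': [4, 5, 422], 'y': [7, 6], 'z': [6, 8]}

Answer:
{'x': [4, 5, 422], 'y': [7, 6]}
{'x': [4, 5, 422], 'y': [7, 6], 'z': [6, 8]}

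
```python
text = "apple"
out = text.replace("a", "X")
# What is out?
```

Trace:
`text = "apple"` → text = 'apple'
`out = text.replace("a", "X")` → out = 'Xpple'
So out = 'Xpple'

Answer: 'Xpple'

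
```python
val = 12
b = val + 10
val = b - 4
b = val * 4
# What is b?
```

Trace:
`val = 12` → val = 12
`b = val + 10` → b = 22
`val = b - 4` → val = 18
`b = val * 4` → b = 72
So b = 72

Answer: 72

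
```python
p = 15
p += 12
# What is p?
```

Trace:
`p = 15` → p = 15
`p += 12` → p = 27
So p = 27

Answer: 27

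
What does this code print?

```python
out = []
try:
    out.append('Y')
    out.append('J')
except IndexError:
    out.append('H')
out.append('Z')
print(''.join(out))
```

Execution trace: 'Y' (try body) → 'J' (try body, no exception) → 'Z' (after the try/except). Output: YJZ

Answer: YJZ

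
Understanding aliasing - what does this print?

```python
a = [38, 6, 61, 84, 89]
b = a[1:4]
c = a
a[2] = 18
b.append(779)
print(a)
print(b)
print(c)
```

Key concept: slice vs alias.
Step by step:
`a = [38, 6, 61, 84, 89]` → a = [38, 6, 61, 84, 89]
`b = a[1:4]` → b = [6, 61, 84]
`c = a` → c = [38, 6, 61, 84, 89] (same object as a)
`a[2] = 18` → a = [38, 6, 18, 84, 89] (same object as c); c = [38, 6, 18, 84, 89] (same object as a)
`b.append(779)` → b = [6, 61, 84, 779]
`print(a)` → prints [38, 6, 18, 84, 89]
`print(b)` → prints [6, 61, 84, 779]
`print(c)` → prints [38, 6, 18, 84, 89]

Answer:
[38, 6, 18, 84, 89]
[6, 61, 84, 779]
[38, 6, 18, 84, 89]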